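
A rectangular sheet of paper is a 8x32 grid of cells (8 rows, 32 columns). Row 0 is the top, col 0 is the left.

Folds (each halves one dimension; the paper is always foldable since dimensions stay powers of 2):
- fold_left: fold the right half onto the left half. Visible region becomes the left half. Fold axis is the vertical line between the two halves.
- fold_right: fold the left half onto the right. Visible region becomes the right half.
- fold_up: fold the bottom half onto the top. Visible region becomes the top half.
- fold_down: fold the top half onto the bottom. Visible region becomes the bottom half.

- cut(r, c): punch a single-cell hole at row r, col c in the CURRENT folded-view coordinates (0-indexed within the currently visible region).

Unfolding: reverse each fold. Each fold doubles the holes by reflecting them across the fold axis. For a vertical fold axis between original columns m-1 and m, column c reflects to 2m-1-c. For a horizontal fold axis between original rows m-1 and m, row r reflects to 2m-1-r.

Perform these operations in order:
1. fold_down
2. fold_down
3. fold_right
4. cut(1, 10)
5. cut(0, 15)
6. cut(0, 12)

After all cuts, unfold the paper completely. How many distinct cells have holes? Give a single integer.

Op 1 fold_down: fold axis h@4; visible region now rows[4,8) x cols[0,32) = 4x32
Op 2 fold_down: fold axis h@6; visible region now rows[6,8) x cols[0,32) = 2x32
Op 3 fold_right: fold axis v@16; visible region now rows[6,8) x cols[16,32) = 2x16
Op 4 cut(1, 10): punch at orig (7,26); cuts so far [(7, 26)]; region rows[6,8) x cols[16,32) = 2x16
Op 5 cut(0, 15): punch at orig (6,31); cuts so far [(6, 31), (7, 26)]; region rows[6,8) x cols[16,32) = 2x16
Op 6 cut(0, 12): punch at orig (6,28); cuts so far [(6, 28), (6, 31), (7, 26)]; region rows[6,8) x cols[16,32) = 2x16
Unfold 1 (reflect across v@16): 6 holes -> [(6, 0), (6, 3), (6, 28), (6, 31), (7, 5), (7, 26)]
Unfold 2 (reflect across h@6): 12 holes -> [(4, 5), (4, 26), (5, 0), (5, 3), (5, 28), (5, 31), (6, 0), (6, 3), (6, 28), (6, 31), (7, 5), (7, 26)]
Unfold 3 (reflect across h@4): 24 holes -> [(0, 5), (0, 26), (1, 0), (1, 3), (1, 28), (1, 31), (2, 0), (2, 3), (2, 28), (2, 31), (3, 5), (3, 26), (4, 5), (4, 26), (5, 0), (5, 3), (5, 28), (5, 31), (6, 0), (6, 3), (6, 28), (6, 31), (7, 5), (7, 26)]

Answer: 24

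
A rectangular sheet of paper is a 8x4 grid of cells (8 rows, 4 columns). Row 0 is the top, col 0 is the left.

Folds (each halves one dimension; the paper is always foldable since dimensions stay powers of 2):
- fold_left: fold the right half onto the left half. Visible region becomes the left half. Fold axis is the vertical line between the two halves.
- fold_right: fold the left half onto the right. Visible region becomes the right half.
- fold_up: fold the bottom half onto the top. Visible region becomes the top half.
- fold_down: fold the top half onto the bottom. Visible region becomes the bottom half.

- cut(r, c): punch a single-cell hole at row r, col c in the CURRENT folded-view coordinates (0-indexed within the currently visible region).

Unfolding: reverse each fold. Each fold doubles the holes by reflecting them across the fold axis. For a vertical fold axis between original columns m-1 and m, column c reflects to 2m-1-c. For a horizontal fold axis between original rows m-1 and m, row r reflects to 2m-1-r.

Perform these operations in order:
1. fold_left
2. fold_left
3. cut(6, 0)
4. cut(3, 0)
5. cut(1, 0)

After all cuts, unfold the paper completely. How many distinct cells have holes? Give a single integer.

Op 1 fold_left: fold axis v@2; visible region now rows[0,8) x cols[0,2) = 8x2
Op 2 fold_left: fold axis v@1; visible region now rows[0,8) x cols[0,1) = 8x1
Op 3 cut(6, 0): punch at orig (6,0); cuts so far [(6, 0)]; region rows[0,8) x cols[0,1) = 8x1
Op 4 cut(3, 0): punch at orig (3,0); cuts so far [(3, 0), (6, 0)]; region rows[0,8) x cols[0,1) = 8x1
Op 5 cut(1, 0): punch at orig (1,0); cuts so far [(1, 0), (3, 0), (6, 0)]; region rows[0,8) x cols[0,1) = 8x1
Unfold 1 (reflect across v@1): 6 holes -> [(1, 0), (1, 1), (3, 0), (3, 1), (6, 0), (6, 1)]
Unfold 2 (reflect across v@2): 12 holes -> [(1, 0), (1, 1), (1, 2), (1, 3), (3, 0), (3, 1), (3, 2), (3, 3), (6, 0), (6, 1), (6, 2), (6, 3)]

Answer: 12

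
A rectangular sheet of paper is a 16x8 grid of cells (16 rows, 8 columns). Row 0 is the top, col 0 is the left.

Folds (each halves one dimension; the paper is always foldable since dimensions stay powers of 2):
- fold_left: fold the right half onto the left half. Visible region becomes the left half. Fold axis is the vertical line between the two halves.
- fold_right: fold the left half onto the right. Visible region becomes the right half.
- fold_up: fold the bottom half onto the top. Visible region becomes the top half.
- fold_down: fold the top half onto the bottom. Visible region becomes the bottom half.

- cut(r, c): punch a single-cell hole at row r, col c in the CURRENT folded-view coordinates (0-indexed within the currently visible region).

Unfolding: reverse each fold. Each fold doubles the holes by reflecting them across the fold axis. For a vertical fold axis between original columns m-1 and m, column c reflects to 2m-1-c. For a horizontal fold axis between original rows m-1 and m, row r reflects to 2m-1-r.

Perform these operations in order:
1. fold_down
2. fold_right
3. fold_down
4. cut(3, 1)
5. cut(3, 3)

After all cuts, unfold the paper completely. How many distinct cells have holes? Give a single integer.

Answer: 16

Derivation:
Op 1 fold_down: fold axis h@8; visible region now rows[8,16) x cols[0,8) = 8x8
Op 2 fold_right: fold axis v@4; visible region now rows[8,16) x cols[4,8) = 8x4
Op 3 fold_down: fold axis h@12; visible region now rows[12,16) x cols[4,8) = 4x4
Op 4 cut(3, 1): punch at orig (15,5); cuts so far [(15, 5)]; region rows[12,16) x cols[4,8) = 4x4
Op 5 cut(3, 3): punch at orig (15,7); cuts so far [(15, 5), (15, 7)]; region rows[12,16) x cols[4,8) = 4x4
Unfold 1 (reflect across h@12): 4 holes -> [(8, 5), (8, 7), (15, 5), (15, 7)]
Unfold 2 (reflect across v@4): 8 holes -> [(8, 0), (8, 2), (8, 5), (8, 7), (15, 0), (15, 2), (15, 5), (15, 7)]
Unfold 3 (reflect across h@8): 16 holes -> [(0, 0), (0, 2), (0, 5), (0, 7), (7, 0), (7, 2), (7, 5), (7, 7), (8, 0), (8, 2), (8, 5), (8, 7), (15, 0), (15, 2), (15, 5), (15, 7)]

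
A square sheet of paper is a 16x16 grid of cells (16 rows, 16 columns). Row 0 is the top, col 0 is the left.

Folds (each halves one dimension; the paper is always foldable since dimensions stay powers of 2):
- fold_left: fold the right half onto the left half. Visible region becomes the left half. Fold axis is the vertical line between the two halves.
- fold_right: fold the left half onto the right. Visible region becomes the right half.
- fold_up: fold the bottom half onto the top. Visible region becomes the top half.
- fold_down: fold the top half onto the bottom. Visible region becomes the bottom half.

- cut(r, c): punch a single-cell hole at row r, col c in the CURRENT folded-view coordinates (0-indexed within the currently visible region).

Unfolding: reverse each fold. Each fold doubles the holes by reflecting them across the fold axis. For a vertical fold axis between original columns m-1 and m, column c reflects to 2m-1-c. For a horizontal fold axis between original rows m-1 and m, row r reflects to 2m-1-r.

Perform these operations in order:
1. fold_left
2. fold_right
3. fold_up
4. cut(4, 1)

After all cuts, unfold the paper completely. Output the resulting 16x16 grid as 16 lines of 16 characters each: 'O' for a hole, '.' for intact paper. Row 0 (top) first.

Answer: ................
................
................
................
..O..O....O..O..
................
................
................
................
................
................
..O..O....O..O..
................
................
................
................

Derivation:
Op 1 fold_left: fold axis v@8; visible region now rows[0,16) x cols[0,8) = 16x8
Op 2 fold_right: fold axis v@4; visible region now rows[0,16) x cols[4,8) = 16x4
Op 3 fold_up: fold axis h@8; visible region now rows[0,8) x cols[4,8) = 8x4
Op 4 cut(4, 1): punch at orig (4,5); cuts so far [(4, 5)]; region rows[0,8) x cols[4,8) = 8x4
Unfold 1 (reflect across h@8): 2 holes -> [(4, 5), (11, 5)]
Unfold 2 (reflect across v@4): 4 holes -> [(4, 2), (4, 5), (11, 2), (11, 5)]
Unfold 3 (reflect across v@8): 8 holes -> [(4, 2), (4, 5), (4, 10), (4, 13), (11, 2), (11, 5), (11, 10), (11, 13)]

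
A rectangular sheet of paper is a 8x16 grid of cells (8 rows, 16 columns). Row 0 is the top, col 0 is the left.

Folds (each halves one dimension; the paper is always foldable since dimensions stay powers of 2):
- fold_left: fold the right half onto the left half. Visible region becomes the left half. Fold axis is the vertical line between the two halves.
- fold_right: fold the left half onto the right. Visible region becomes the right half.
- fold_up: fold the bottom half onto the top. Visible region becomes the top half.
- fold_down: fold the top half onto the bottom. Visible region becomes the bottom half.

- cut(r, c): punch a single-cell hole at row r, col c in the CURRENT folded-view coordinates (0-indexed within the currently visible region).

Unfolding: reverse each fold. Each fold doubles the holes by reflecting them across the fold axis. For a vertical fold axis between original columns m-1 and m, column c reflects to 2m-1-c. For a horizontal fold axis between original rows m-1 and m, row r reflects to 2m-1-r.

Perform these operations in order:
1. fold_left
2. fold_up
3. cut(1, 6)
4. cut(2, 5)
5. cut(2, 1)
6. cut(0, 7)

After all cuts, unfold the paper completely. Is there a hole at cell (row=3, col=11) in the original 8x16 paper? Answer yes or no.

Answer: no

Derivation:
Op 1 fold_left: fold axis v@8; visible region now rows[0,8) x cols[0,8) = 8x8
Op 2 fold_up: fold axis h@4; visible region now rows[0,4) x cols[0,8) = 4x8
Op 3 cut(1, 6): punch at orig (1,6); cuts so far [(1, 6)]; region rows[0,4) x cols[0,8) = 4x8
Op 4 cut(2, 5): punch at orig (2,5); cuts so far [(1, 6), (2, 5)]; region rows[0,4) x cols[0,8) = 4x8
Op 5 cut(2, 1): punch at orig (2,1); cuts so far [(1, 6), (2, 1), (2, 5)]; region rows[0,4) x cols[0,8) = 4x8
Op 6 cut(0, 7): punch at orig (0,7); cuts so far [(0, 7), (1, 6), (2, 1), (2, 5)]; region rows[0,4) x cols[0,8) = 4x8
Unfold 1 (reflect across h@4): 8 holes -> [(0, 7), (1, 6), (2, 1), (2, 5), (5, 1), (5, 5), (6, 6), (7, 7)]
Unfold 2 (reflect across v@8): 16 holes -> [(0, 7), (0, 8), (1, 6), (1, 9), (2, 1), (2, 5), (2, 10), (2, 14), (5, 1), (5, 5), (5, 10), (5, 14), (6, 6), (6, 9), (7, 7), (7, 8)]
Holes: [(0, 7), (0, 8), (1, 6), (1, 9), (2, 1), (2, 5), (2, 10), (2, 14), (5, 1), (5, 5), (5, 10), (5, 14), (6, 6), (6, 9), (7, 7), (7, 8)]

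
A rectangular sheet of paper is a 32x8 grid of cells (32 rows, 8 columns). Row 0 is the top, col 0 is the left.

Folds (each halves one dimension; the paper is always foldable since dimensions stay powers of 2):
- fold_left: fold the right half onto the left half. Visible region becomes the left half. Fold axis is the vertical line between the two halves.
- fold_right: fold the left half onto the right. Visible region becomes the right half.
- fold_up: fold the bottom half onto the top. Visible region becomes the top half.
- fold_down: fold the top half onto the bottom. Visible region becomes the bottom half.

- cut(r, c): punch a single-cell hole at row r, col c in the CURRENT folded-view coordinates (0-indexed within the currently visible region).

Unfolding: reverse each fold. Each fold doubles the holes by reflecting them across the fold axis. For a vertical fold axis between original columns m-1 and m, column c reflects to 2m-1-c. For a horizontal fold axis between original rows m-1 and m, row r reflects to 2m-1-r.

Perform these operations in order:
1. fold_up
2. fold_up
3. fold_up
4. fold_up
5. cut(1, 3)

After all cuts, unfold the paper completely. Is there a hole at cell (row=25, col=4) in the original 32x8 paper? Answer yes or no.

Answer: no

Derivation:
Op 1 fold_up: fold axis h@16; visible region now rows[0,16) x cols[0,8) = 16x8
Op 2 fold_up: fold axis h@8; visible region now rows[0,8) x cols[0,8) = 8x8
Op 3 fold_up: fold axis h@4; visible region now rows[0,4) x cols[0,8) = 4x8
Op 4 fold_up: fold axis h@2; visible region now rows[0,2) x cols[0,8) = 2x8
Op 5 cut(1, 3): punch at orig (1,3); cuts so far [(1, 3)]; region rows[0,2) x cols[0,8) = 2x8
Unfold 1 (reflect across h@2): 2 holes -> [(1, 3), (2, 3)]
Unfold 2 (reflect across h@4): 4 holes -> [(1, 3), (2, 3), (5, 3), (6, 3)]
Unfold 3 (reflect across h@8): 8 holes -> [(1, 3), (2, 3), (5, 3), (6, 3), (9, 3), (10, 3), (13, 3), (14, 3)]
Unfold 4 (reflect across h@16): 16 holes -> [(1, 3), (2, 3), (5, 3), (6, 3), (9, 3), (10, 3), (13, 3), (14, 3), (17, 3), (18, 3), (21, 3), (22, 3), (25, 3), (26, 3), (29, 3), (30, 3)]
Holes: [(1, 3), (2, 3), (5, 3), (6, 3), (9, 3), (10, 3), (13, 3), (14, 3), (17, 3), (18, 3), (21, 3), (22, 3), (25, 3), (26, 3), (29, 3), (30, 3)]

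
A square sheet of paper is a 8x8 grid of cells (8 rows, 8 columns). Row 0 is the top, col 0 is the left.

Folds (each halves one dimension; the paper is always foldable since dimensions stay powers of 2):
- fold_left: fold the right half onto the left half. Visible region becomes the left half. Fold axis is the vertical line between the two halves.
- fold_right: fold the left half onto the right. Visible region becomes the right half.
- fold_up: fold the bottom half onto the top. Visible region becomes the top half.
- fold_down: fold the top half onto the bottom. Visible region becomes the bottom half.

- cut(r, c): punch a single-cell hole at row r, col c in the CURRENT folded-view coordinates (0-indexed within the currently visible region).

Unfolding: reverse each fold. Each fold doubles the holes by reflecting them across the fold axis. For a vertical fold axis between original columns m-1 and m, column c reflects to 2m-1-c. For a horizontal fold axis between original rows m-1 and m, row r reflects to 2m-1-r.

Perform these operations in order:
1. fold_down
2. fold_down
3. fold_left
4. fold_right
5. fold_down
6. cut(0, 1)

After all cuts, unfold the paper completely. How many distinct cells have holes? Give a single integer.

Op 1 fold_down: fold axis h@4; visible region now rows[4,8) x cols[0,8) = 4x8
Op 2 fold_down: fold axis h@6; visible region now rows[6,8) x cols[0,8) = 2x8
Op 3 fold_left: fold axis v@4; visible region now rows[6,8) x cols[0,4) = 2x4
Op 4 fold_right: fold axis v@2; visible region now rows[6,8) x cols[2,4) = 2x2
Op 5 fold_down: fold axis h@7; visible region now rows[7,8) x cols[2,4) = 1x2
Op 6 cut(0, 1): punch at orig (7,3); cuts so far [(7, 3)]; region rows[7,8) x cols[2,4) = 1x2
Unfold 1 (reflect across h@7): 2 holes -> [(6, 3), (7, 3)]
Unfold 2 (reflect across v@2): 4 holes -> [(6, 0), (6, 3), (7, 0), (7, 3)]
Unfold 3 (reflect across v@4): 8 holes -> [(6, 0), (6, 3), (6, 4), (6, 7), (7, 0), (7, 3), (7, 4), (7, 7)]
Unfold 4 (reflect across h@6): 16 holes -> [(4, 0), (4, 3), (4, 4), (4, 7), (5, 0), (5, 3), (5, 4), (5, 7), (6, 0), (6, 3), (6, 4), (6, 7), (7, 0), (7, 3), (7, 4), (7, 7)]
Unfold 5 (reflect across h@4): 32 holes -> [(0, 0), (0, 3), (0, 4), (0, 7), (1, 0), (1, 3), (1, 4), (1, 7), (2, 0), (2, 3), (2, 4), (2, 7), (3, 0), (3, 3), (3, 4), (3, 7), (4, 0), (4, 3), (4, 4), (4, 7), (5, 0), (5, 3), (5, 4), (5, 7), (6, 0), (6, 3), (6, 4), (6, 7), (7, 0), (7, 3), (7, 4), (7, 7)]

Answer: 32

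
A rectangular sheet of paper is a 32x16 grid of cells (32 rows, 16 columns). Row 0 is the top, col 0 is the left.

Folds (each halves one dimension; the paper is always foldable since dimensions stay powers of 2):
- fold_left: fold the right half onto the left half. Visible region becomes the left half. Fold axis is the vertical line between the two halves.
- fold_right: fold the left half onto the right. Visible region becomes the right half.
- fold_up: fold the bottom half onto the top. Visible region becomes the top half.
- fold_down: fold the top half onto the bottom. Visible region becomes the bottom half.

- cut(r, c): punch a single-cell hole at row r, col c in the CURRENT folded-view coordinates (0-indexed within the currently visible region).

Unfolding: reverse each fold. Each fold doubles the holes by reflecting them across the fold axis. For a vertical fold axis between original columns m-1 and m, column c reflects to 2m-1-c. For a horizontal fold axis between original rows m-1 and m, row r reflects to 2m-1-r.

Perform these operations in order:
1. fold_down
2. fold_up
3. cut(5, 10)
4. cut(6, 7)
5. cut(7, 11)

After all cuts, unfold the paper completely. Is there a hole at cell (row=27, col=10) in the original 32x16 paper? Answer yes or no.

Answer: no

Derivation:
Op 1 fold_down: fold axis h@16; visible region now rows[16,32) x cols[0,16) = 16x16
Op 2 fold_up: fold axis h@24; visible region now rows[16,24) x cols[0,16) = 8x16
Op 3 cut(5, 10): punch at orig (21,10); cuts so far [(21, 10)]; region rows[16,24) x cols[0,16) = 8x16
Op 4 cut(6, 7): punch at orig (22,7); cuts so far [(21, 10), (22, 7)]; region rows[16,24) x cols[0,16) = 8x16
Op 5 cut(7, 11): punch at orig (23,11); cuts so far [(21, 10), (22, 7), (23, 11)]; region rows[16,24) x cols[0,16) = 8x16
Unfold 1 (reflect across h@24): 6 holes -> [(21, 10), (22, 7), (23, 11), (24, 11), (25, 7), (26, 10)]
Unfold 2 (reflect across h@16): 12 holes -> [(5, 10), (6, 7), (7, 11), (8, 11), (9, 7), (10, 10), (21, 10), (22, 7), (23, 11), (24, 11), (25, 7), (26, 10)]
Holes: [(5, 10), (6, 7), (7, 11), (8, 11), (9, 7), (10, 10), (21, 10), (22, 7), (23, 11), (24, 11), (25, 7), (26, 10)]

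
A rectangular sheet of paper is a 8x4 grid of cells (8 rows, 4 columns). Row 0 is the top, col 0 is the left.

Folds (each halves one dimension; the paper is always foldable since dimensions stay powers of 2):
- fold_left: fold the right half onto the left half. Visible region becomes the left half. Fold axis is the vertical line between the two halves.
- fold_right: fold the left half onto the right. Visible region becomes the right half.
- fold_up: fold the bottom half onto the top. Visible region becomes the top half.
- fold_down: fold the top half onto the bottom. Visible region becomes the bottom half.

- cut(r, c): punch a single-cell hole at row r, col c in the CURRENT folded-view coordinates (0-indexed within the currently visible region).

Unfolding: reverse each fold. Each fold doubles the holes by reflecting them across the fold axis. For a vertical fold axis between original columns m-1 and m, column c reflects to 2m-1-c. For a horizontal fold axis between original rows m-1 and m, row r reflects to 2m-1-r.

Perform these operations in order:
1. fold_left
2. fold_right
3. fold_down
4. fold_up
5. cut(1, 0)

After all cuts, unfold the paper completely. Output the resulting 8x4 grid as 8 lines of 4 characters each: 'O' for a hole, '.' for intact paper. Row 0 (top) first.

Answer: ....
OOOO
OOOO
....
....
OOOO
OOOO
....

Derivation:
Op 1 fold_left: fold axis v@2; visible region now rows[0,8) x cols[0,2) = 8x2
Op 2 fold_right: fold axis v@1; visible region now rows[0,8) x cols[1,2) = 8x1
Op 3 fold_down: fold axis h@4; visible region now rows[4,8) x cols[1,2) = 4x1
Op 4 fold_up: fold axis h@6; visible region now rows[4,6) x cols[1,2) = 2x1
Op 5 cut(1, 0): punch at orig (5,1); cuts so far [(5, 1)]; region rows[4,6) x cols[1,2) = 2x1
Unfold 1 (reflect across h@6): 2 holes -> [(5, 1), (6, 1)]
Unfold 2 (reflect across h@4): 4 holes -> [(1, 1), (2, 1), (5, 1), (6, 1)]
Unfold 3 (reflect across v@1): 8 holes -> [(1, 0), (1, 1), (2, 0), (2, 1), (5, 0), (5, 1), (6, 0), (6, 1)]
Unfold 4 (reflect across v@2): 16 holes -> [(1, 0), (1, 1), (1, 2), (1, 3), (2, 0), (2, 1), (2, 2), (2, 3), (5, 0), (5, 1), (5, 2), (5, 3), (6, 0), (6, 1), (6, 2), (6, 3)]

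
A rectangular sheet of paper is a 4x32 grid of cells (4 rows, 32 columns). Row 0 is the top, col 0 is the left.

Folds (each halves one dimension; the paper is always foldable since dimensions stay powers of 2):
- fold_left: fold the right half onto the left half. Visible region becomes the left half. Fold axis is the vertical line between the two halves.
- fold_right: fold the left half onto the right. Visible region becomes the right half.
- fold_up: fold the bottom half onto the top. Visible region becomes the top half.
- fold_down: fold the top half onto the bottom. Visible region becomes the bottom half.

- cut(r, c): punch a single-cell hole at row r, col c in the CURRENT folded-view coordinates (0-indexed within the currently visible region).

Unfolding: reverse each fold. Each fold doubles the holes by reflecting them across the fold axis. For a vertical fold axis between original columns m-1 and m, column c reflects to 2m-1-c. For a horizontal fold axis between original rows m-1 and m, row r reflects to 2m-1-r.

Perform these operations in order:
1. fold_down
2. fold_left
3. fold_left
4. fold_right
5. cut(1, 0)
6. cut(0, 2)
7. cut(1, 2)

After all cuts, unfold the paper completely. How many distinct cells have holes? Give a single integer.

Op 1 fold_down: fold axis h@2; visible region now rows[2,4) x cols[0,32) = 2x32
Op 2 fold_left: fold axis v@16; visible region now rows[2,4) x cols[0,16) = 2x16
Op 3 fold_left: fold axis v@8; visible region now rows[2,4) x cols[0,8) = 2x8
Op 4 fold_right: fold axis v@4; visible region now rows[2,4) x cols[4,8) = 2x4
Op 5 cut(1, 0): punch at orig (3,4); cuts so far [(3, 4)]; region rows[2,4) x cols[4,8) = 2x4
Op 6 cut(0, 2): punch at orig (2,6); cuts so far [(2, 6), (3, 4)]; region rows[2,4) x cols[4,8) = 2x4
Op 7 cut(1, 2): punch at orig (3,6); cuts so far [(2, 6), (3, 4), (3, 6)]; region rows[2,4) x cols[4,8) = 2x4
Unfold 1 (reflect across v@4): 6 holes -> [(2, 1), (2, 6), (3, 1), (3, 3), (3, 4), (3, 6)]
Unfold 2 (reflect across v@8): 12 holes -> [(2, 1), (2, 6), (2, 9), (2, 14), (3, 1), (3, 3), (3, 4), (3, 6), (3, 9), (3, 11), (3, 12), (3, 14)]
Unfold 3 (reflect across v@16): 24 holes -> [(2, 1), (2, 6), (2, 9), (2, 14), (2, 17), (2, 22), (2, 25), (2, 30), (3, 1), (3, 3), (3, 4), (3, 6), (3, 9), (3, 11), (3, 12), (3, 14), (3, 17), (3, 19), (3, 20), (3, 22), (3, 25), (3, 27), (3, 28), (3, 30)]
Unfold 4 (reflect across h@2): 48 holes -> [(0, 1), (0, 3), (0, 4), (0, 6), (0, 9), (0, 11), (0, 12), (0, 14), (0, 17), (0, 19), (0, 20), (0, 22), (0, 25), (0, 27), (0, 28), (0, 30), (1, 1), (1, 6), (1, 9), (1, 14), (1, 17), (1, 22), (1, 25), (1, 30), (2, 1), (2, 6), (2, 9), (2, 14), (2, 17), (2, 22), (2, 25), (2, 30), (3, 1), (3, 3), (3, 4), (3, 6), (3, 9), (3, 11), (3, 12), (3, 14), (3, 17), (3, 19), (3, 20), (3, 22), (3, 25), (3, 27), (3, 28), (3, 30)]

Answer: 48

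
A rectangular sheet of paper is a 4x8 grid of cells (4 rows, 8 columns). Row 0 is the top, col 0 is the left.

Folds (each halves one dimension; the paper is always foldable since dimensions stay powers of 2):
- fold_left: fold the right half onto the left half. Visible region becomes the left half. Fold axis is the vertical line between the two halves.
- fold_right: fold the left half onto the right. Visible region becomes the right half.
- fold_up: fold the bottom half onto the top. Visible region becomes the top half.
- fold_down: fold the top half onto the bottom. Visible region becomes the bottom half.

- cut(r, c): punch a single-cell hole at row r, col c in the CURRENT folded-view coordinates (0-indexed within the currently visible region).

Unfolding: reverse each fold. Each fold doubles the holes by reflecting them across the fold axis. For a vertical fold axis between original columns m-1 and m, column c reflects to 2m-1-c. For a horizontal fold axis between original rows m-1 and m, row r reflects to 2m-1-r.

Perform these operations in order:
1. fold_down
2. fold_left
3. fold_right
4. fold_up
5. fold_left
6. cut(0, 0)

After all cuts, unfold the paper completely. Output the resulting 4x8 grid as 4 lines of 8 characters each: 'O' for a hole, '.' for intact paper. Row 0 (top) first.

Op 1 fold_down: fold axis h@2; visible region now rows[2,4) x cols[0,8) = 2x8
Op 2 fold_left: fold axis v@4; visible region now rows[2,4) x cols[0,4) = 2x4
Op 3 fold_right: fold axis v@2; visible region now rows[2,4) x cols[2,4) = 2x2
Op 4 fold_up: fold axis h@3; visible region now rows[2,3) x cols[2,4) = 1x2
Op 5 fold_left: fold axis v@3; visible region now rows[2,3) x cols[2,3) = 1x1
Op 6 cut(0, 0): punch at orig (2,2); cuts so far [(2, 2)]; region rows[2,3) x cols[2,3) = 1x1
Unfold 1 (reflect across v@3): 2 holes -> [(2, 2), (2, 3)]
Unfold 2 (reflect across h@3): 4 holes -> [(2, 2), (2, 3), (3, 2), (3, 3)]
Unfold 3 (reflect across v@2): 8 holes -> [(2, 0), (2, 1), (2, 2), (2, 3), (3, 0), (3, 1), (3, 2), (3, 3)]
Unfold 4 (reflect across v@4): 16 holes -> [(2, 0), (2, 1), (2, 2), (2, 3), (2, 4), (2, 5), (2, 6), (2, 7), (3, 0), (3, 1), (3, 2), (3, 3), (3, 4), (3, 5), (3, 6), (3, 7)]
Unfold 5 (reflect across h@2): 32 holes -> [(0, 0), (0, 1), (0, 2), (0, 3), (0, 4), (0, 5), (0, 6), (0, 7), (1, 0), (1, 1), (1, 2), (1, 3), (1, 4), (1, 5), (1, 6), (1, 7), (2, 0), (2, 1), (2, 2), (2, 3), (2, 4), (2, 5), (2, 6), (2, 7), (3, 0), (3, 1), (3, 2), (3, 3), (3, 4), (3, 5), (3, 6), (3, 7)]

Answer: OOOOOOOO
OOOOOOOO
OOOOOOOO
OOOOOOOO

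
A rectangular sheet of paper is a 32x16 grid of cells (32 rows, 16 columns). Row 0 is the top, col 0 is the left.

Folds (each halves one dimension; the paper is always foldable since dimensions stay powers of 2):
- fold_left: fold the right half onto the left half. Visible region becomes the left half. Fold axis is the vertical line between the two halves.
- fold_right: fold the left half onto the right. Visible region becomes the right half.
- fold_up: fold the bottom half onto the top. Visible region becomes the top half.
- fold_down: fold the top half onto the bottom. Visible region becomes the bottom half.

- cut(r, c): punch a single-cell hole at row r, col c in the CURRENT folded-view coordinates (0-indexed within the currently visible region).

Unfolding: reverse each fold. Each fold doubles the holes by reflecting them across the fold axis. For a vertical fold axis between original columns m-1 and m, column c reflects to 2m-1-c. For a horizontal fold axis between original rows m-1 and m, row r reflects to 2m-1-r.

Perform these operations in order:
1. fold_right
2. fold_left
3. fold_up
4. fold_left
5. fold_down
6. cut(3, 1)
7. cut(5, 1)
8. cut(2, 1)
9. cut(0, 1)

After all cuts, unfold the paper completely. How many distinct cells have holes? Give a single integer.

Op 1 fold_right: fold axis v@8; visible region now rows[0,32) x cols[8,16) = 32x8
Op 2 fold_left: fold axis v@12; visible region now rows[0,32) x cols[8,12) = 32x4
Op 3 fold_up: fold axis h@16; visible region now rows[0,16) x cols[8,12) = 16x4
Op 4 fold_left: fold axis v@10; visible region now rows[0,16) x cols[8,10) = 16x2
Op 5 fold_down: fold axis h@8; visible region now rows[8,16) x cols[8,10) = 8x2
Op 6 cut(3, 1): punch at orig (11,9); cuts so far [(11, 9)]; region rows[8,16) x cols[8,10) = 8x2
Op 7 cut(5, 1): punch at orig (13,9); cuts so far [(11, 9), (13, 9)]; region rows[8,16) x cols[8,10) = 8x2
Op 8 cut(2, 1): punch at orig (10,9); cuts so far [(10, 9), (11, 9), (13, 9)]; region rows[8,16) x cols[8,10) = 8x2
Op 9 cut(0, 1): punch at orig (8,9); cuts so far [(8, 9), (10, 9), (11, 9), (13, 9)]; region rows[8,16) x cols[8,10) = 8x2
Unfold 1 (reflect across h@8): 8 holes -> [(2, 9), (4, 9), (5, 9), (7, 9), (8, 9), (10, 9), (11, 9), (13, 9)]
Unfold 2 (reflect across v@10): 16 holes -> [(2, 9), (2, 10), (4, 9), (4, 10), (5, 9), (5, 10), (7, 9), (7, 10), (8, 9), (8, 10), (10, 9), (10, 10), (11, 9), (11, 10), (13, 9), (13, 10)]
Unfold 3 (reflect across h@16): 32 holes -> [(2, 9), (2, 10), (4, 9), (4, 10), (5, 9), (5, 10), (7, 9), (7, 10), (8, 9), (8, 10), (10, 9), (10, 10), (11, 9), (11, 10), (13, 9), (13, 10), (18, 9), (18, 10), (20, 9), (20, 10), (21, 9), (21, 10), (23, 9), (23, 10), (24, 9), (24, 10), (26, 9), (26, 10), (27, 9), (27, 10), (29, 9), (29, 10)]
Unfold 4 (reflect across v@12): 64 holes -> [(2, 9), (2, 10), (2, 13), (2, 14), (4, 9), (4, 10), (4, 13), (4, 14), (5, 9), (5, 10), (5, 13), (5, 14), (7, 9), (7, 10), (7, 13), (7, 14), (8, 9), (8, 10), (8, 13), (8, 14), (10, 9), (10, 10), (10, 13), (10, 14), (11, 9), (11, 10), (11, 13), (11, 14), (13, 9), (13, 10), (13, 13), (13, 14), (18, 9), (18, 10), (18, 13), (18, 14), (20, 9), (20, 10), (20, 13), (20, 14), (21, 9), (21, 10), (21, 13), (21, 14), (23, 9), (23, 10), (23, 13), (23, 14), (24, 9), (24, 10), (24, 13), (24, 14), (26, 9), (26, 10), (26, 13), (26, 14), (27, 9), (27, 10), (27, 13), (27, 14), (29, 9), (29, 10), (29, 13), (29, 14)]
Unfold 5 (reflect across v@8): 128 holes -> [(2, 1), (2, 2), (2, 5), (2, 6), (2, 9), (2, 10), (2, 13), (2, 14), (4, 1), (4, 2), (4, 5), (4, 6), (4, 9), (4, 10), (4, 13), (4, 14), (5, 1), (5, 2), (5, 5), (5, 6), (5, 9), (5, 10), (5, 13), (5, 14), (7, 1), (7, 2), (7, 5), (7, 6), (7, 9), (7, 10), (7, 13), (7, 14), (8, 1), (8, 2), (8, 5), (8, 6), (8, 9), (8, 10), (8, 13), (8, 14), (10, 1), (10, 2), (10, 5), (10, 6), (10, 9), (10, 10), (10, 13), (10, 14), (11, 1), (11, 2), (11, 5), (11, 6), (11, 9), (11, 10), (11, 13), (11, 14), (13, 1), (13, 2), (13, 5), (13, 6), (13, 9), (13, 10), (13, 13), (13, 14), (18, 1), (18, 2), (18, 5), (18, 6), (18, 9), (18, 10), (18, 13), (18, 14), (20, 1), (20, 2), (20, 5), (20, 6), (20, 9), (20, 10), (20, 13), (20, 14), (21, 1), (21, 2), (21, 5), (21, 6), (21, 9), (21, 10), (21, 13), (21, 14), (23, 1), (23, 2), (23, 5), (23, 6), (23, 9), (23, 10), (23, 13), (23, 14), (24, 1), (24, 2), (24, 5), (24, 6), (24, 9), (24, 10), (24, 13), (24, 14), (26, 1), (26, 2), (26, 5), (26, 6), (26, 9), (26, 10), (26, 13), (26, 14), (27, 1), (27, 2), (27, 5), (27, 6), (27, 9), (27, 10), (27, 13), (27, 14), (29, 1), (29, 2), (29, 5), (29, 6), (29, 9), (29, 10), (29, 13), (29, 14)]

Answer: 128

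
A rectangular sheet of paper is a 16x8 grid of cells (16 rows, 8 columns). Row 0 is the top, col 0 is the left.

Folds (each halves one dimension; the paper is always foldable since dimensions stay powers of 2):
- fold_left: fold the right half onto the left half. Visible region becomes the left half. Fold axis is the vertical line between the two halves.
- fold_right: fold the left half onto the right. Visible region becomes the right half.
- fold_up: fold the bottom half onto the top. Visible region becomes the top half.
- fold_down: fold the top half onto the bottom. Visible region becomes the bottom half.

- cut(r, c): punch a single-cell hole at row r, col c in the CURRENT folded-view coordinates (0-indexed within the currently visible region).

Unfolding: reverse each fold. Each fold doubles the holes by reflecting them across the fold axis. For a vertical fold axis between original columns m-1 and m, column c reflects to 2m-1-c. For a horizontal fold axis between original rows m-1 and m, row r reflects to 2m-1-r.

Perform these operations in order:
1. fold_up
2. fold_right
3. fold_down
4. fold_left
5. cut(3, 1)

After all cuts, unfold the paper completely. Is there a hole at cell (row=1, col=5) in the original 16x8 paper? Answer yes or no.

Op 1 fold_up: fold axis h@8; visible region now rows[0,8) x cols[0,8) = 8x8
Op 2 fold_right: fold axis v@4; visible region now rows[0,8) x cols[4,8) = 8x4
Op 3 fold_down: fold axis h@4; visible region now rows[4,8) x cols[4,8) = 4x4
Op 4 fold_left: fold axis v@6; visible region now rows[4,8) x cols[4,6) = 4x2
Op 5 cut(3, 1): punch at orig (7,5); cuts so far [(7, 5)]; region rows[4,8) x cols[4,6) = 4x2
Unfold 1 (reflect across v@6): 2 holes -> [(7, 5), (7, 6)]
Unfold 2 (reflect across h@4): 4 holes -> [(0, 5), (0, 6), (7, 5), (7, 6)]
Unfold 3 (reflect across v@4): 8 holes -> [(0, 1), (0, 2), (0, 5), (0, 6), (7, 1), (7, 2), (7, 5), (7, 6)]
Unfold 4 (reflect across h@8): 16 holes -> [(0, 1), (0, 2), (0, 5), (0, 6), (7, 1), (7, 2), (7, 5), (7, 6), (8, 1), (8, 2), (8, 5), (8, 6), (15, 1), (15, 2), (15, 5), (15, 6)]
Holes: [(0, 1), (0, 2), (0, 5), (0, 6), (7, 1), (7, 2), (7, 5), (7, 6), (8, 1), (8, 2), (8, 5), (8, 6), (15, 1), (15, 2), (15, 5), (15, 6)]

Answer: no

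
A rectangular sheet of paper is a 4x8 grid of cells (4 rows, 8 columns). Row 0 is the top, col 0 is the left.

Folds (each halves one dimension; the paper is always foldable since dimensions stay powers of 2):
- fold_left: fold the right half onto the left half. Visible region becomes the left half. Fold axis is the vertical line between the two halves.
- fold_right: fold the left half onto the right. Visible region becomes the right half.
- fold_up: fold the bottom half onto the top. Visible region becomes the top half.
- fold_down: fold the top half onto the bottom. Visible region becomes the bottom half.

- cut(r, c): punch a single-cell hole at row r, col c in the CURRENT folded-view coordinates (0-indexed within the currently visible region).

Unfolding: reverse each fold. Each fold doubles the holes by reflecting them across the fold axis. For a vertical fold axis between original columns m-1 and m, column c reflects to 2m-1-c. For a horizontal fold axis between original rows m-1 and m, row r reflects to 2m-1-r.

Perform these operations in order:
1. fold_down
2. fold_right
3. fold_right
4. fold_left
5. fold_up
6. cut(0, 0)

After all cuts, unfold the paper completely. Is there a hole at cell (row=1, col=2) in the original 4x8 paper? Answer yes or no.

Op 1 fold_down: fold axis h@2; visible region now rows[2,4) x cols[0,8) = 2x8
Op 2 fold_right: fold axis v@4; visible region now rows[2,4) x cols[4,8) = 2x4
Op 3 fold_right: fold axis v@6; visible region now rows[2,4) x cols[6,8) = 2x2
Op 4 fold_left: fold axis v@7; visible region now rows[2,4) x cols[6,7) = 2x1
Op 5 fold_up: fold axis h@3; visible region now rows[2,3) x cols[6,7) = 1x1
Op 6 cut(0, 0): punch at orig (2,6); cuts so far [(2, 6)]; region rows[2,3) x cols[6,7) = 1x1
Unfold 1 (reflect across h@3): 2 holes -> [(2, 6), (3, 6)]
Unfold 2 (reflect across v@7): 4 holes -> [(2, 6), (2, 7), (3, 6), (3, 7)]
Unfold 3 (reflect across v@6): 8 holes -> [(2, 4), (2, 5), (2, 6), (2, 7), (3, 4), (3, 5), (3, 6), (3, 7)]
Unfold 4 (reflect across v@4): 16 holes -> [(2, 0), (2, 1), (2, 2), (2, 3), (2, 4), (2, 5), (2, 6), (2, 7), (3, 0), (3, 1), (3, 2), (3, 3), (3, 4), (3, 5), (3, 6), (3, 7)]
Unfold 5 (reflect across h@2): 32 holes -> [(0, 0), (0, 1), (0, 2), (0, 3), (0, 4), (0, 5), (0, 6), (0, 7), (1, 0), (1, 1), (1, 2), (1, 3), (1, 4), (1, 5), (1, 6), (1, 7), (2, 0), (2, 1), (2, 2), (2, 3), (2, 4), (2, 5), (2, 6), (2, 7), (3, 0), (3, 1), (3, 2), (3, 3), (3, 4), (3, 5), (3, 6), (3, 7)]
Holes: [(0, 0), (0, 1), (0, 2), (0, 3), (0, 4), (0, 5), (0, 6), (0, 7), (1, 0), (1, 1), (1, 2), (1, 3), (1, 4), (1, 5), (1, 6), (1, 7), (2, 0), (2, 1), (2, 2), (2, 3), (2, 4), (2, 5), (2, 6), (2, 7), (3, 0), (3, 1), (3, 2), (3, 3), (3, 4), (3, 5), (3, 6), (3, 7)]

Answer: yes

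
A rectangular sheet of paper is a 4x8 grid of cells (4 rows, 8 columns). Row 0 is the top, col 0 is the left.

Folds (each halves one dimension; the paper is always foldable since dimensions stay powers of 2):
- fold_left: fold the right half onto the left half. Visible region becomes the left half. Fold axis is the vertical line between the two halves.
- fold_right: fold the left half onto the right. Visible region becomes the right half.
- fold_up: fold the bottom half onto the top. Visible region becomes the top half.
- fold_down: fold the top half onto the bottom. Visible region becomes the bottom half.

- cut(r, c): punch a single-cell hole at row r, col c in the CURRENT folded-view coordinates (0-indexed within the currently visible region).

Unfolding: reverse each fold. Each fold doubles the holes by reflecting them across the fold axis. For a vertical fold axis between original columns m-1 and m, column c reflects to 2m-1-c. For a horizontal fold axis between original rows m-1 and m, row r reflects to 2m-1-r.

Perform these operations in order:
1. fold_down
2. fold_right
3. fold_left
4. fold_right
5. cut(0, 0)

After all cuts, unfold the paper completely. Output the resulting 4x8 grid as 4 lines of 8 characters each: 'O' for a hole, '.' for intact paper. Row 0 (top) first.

Answer: ........
OOOOOOOO
OOOOOOOO
........

Derivation:
Op 1 fold_down: fold axis h@2; visible region now rows[2,4) x cols[0,8) = 2x8
Op 2 fold_right: fold axis v@4; visible region now rows[2,4) x cols[4,8) = 2x4
Op 3 fold_left: fold axis v@6; visible region now rows[2,4) x cols[4,6) = 2x2
Op 4 fold_right: fold axis v@5; visible region now rows[2,4) x cols[5,6) = 2x1
Op 5 cut(0, 0): punch at orig (2,5); cuts so far [(2, 5)]; region rows[2,4) x cols[5,6) = 2x1
Unfold 1 (reflect across v@5): 2 holes -> [(2, 4), (2, 5)]
Unfold 2 (reflect across v@6): 4 holes -> [(2, 4), (2, 5), (2, 6), (2, 7)]
Unfold 3 (reflect across v@4): 8 holes -> [(2, 0), (2, 1), (2, 2), (2, 3), (2, 4), (2, 5), (2, 6), (2, 7)]
Unfold 4 (reflect across h@2): 16 holes -> [(1, 0), (1, 1), (1, 2), (1, 3), (1, 4), (1, 5), (1, 6), (1, 7), (2, 0), (2, 1), (2, 2), (2, 3), (2, 4), (2, 5), (2, 6), (2, 7)]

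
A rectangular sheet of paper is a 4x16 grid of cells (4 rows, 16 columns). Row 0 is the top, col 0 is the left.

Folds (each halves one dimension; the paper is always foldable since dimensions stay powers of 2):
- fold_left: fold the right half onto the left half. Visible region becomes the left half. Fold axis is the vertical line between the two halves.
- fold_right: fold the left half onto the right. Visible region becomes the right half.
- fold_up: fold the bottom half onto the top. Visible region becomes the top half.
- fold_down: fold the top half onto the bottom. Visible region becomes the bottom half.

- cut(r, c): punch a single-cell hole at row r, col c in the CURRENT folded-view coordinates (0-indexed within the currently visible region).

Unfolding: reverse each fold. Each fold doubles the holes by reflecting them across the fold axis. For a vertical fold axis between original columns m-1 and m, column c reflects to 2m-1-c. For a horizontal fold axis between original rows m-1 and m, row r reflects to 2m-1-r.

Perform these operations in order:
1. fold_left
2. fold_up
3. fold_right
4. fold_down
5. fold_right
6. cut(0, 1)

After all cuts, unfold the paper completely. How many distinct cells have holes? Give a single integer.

Answer: 32

Derivation:
Op 1 fold_left: fold axis v@8; visible region now rows[0,4) x cols[0,8) = 4x8
Op 2 fold_up: fold axis h@2; visible region now rows[0,2) x cols[0,8) = 2x8
Op 3 fold_right: fold axis v@4; visible region now rows[0,2) x cols[4,8) = 2x4
Op 4 fold_down: fold axis h@1; visible region now rows[1,2) x cols[4,8) = 1x4
Op 5 fold_right: fold axis v@6; visible region now rows[1,2) x cols[6,8) = 1x2
Op 6 cut(0, 1): punch at orig (1,7); cuts so far [(1, 7)]; region rows[1,2) x cols[6,8) = 1x2
Unfold 1 (reflect across v@6): 2 holes -> [(1, 4), (1, 7)]
Unfold 2 (reflect across h@1): 4 holes -> [(0, 4), (0, 7), (1, 4), (1, 7)]
Unfold 3 (reflect across v@4): 8 holes -> [(0, 0), (0, 3), (0, 4), (0, 7), (1, 0), (1, 3), (1, 4), (1, 7)]
Unfold 4 (reflect across h@2): 16 holes -> [(0, 0), (0, 3), (0, 4), (0, 7), (1, 0), (1, 3), (1, 4), (1, 7), (2, 0), (2, 3), (2, 4), (2, 7), (3, 0), (3, 3), (3, 4), (3, 7)]
Unfold 5 (reflect across v@8): 32 holes -> [(0, 0), (0, 3), (0, 4), (0, 7), (0, 8), (0, 11), (0, 12), (0, 15), (1, 0), (1, 3), (1, 4), (1, 7), (1, 8), (1, 11), (1, 12), (1, 15), (2, 0), (2, 3), (2, 4), (2, 7), (2, 8), (2, 11), (2, 12), (2, 15), (3, 0), (3, 3), (3, 4), (3, 7), (3, 8), (3, 11), (3, 12), (3, 15)]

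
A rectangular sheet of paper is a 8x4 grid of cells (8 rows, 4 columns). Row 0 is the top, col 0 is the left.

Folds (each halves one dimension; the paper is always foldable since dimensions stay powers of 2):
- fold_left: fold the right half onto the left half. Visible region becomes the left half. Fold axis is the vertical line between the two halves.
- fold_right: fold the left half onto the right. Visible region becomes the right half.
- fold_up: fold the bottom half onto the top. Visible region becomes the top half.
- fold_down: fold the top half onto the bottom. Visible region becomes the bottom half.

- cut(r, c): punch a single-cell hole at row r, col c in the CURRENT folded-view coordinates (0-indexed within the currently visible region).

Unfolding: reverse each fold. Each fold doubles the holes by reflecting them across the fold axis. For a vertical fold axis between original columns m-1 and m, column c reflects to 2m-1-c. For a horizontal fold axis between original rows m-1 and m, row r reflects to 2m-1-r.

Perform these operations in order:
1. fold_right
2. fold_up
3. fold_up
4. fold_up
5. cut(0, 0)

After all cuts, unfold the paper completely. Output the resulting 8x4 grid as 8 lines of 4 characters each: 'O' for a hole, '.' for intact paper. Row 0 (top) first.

Op 1 fold_right: fold axis v@2; visible region now rows[0,8) x cols[2,4) = 8x2
Op 2 fold_up: fold axis h@4; visible region now rows[0,4) x cols[2,4) = 4x2
Op 3 fold_up: fold axis h@2; visible region now rows[0,2) x cols[2,4) = 2x2
Op 4 fold_up: fold axis h@1; visible region now rows[0,1) x cols[2,4) = 1x2
Op 5 cut(0, 0): punch at orig (0,2); cuts so far [(0, 2)]; region rows[0,1) x cols[2,4) = 1x2
Unfold 1 (reflect across h@1): 2 holes -> [(0, 2), (1, 2)]
Unfold 2 (reflect across h@2): 4 holes -> [(0, 2), (1, 2), (2, 2), (3, 2)]
Unfold 3 (reflect across h@4): 8 holes -> [(0, 2), (1, 2), (2, 2), (3, 2), (4, 2), (5, 2), (6, 2), (7, 2)]
Unfold 4 (reflect across v@2): 16 holes -> [(0, 1), (0, 2), (1, 1), (1, 2), (2, 1), (2, 2), (3, 1), (3, 2), (4, 1), (4, 2), (5, 1), (5, 2), (6, 1), (6, 2), (7, 1), (7, 2)]

Answer: .OO.
.OO.
.OO.
.OO.
.OO.
.OO.
.OO.
.OO.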